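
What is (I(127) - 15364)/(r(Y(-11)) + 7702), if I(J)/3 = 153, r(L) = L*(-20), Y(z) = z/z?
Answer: -14905/7682 ≈ -1.9403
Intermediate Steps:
Y(z) = 1
r(L) = -20*L
I(J) = 459 (I(J) = 3*153 = 459)
(I(127) - 15364)/(r(Y(-11)) + 7702) = (459 - 15364)/(-20*1 + 7702) = -14905/(-20 + 7702) = -14905/7682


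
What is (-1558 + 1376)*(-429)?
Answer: 78078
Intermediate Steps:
(-1558 + 1376)*(-429) = -182*(-429) = 78078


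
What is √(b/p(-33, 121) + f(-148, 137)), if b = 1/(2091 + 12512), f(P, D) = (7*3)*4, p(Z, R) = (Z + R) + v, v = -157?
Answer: √85282835774109/1007607 ≈ 9.1651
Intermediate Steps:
p(Z, R) = -157 + R + Z (p(Z, R) = (Z + R) - 157 = (R + Z) - 157 = -157 + R + Z)
f(P, D) = 84 (f(P, D) = 21*4 = 84)
b = 1/14603 ≈ 6.8479e-5
√(b/p(-33, 121) + f(-148, 137)) = √(1/(14603*(-157 + 121 - 33)) + 84) = √((1/14603)/(-69) + 84) = √((1/14603)*(-1/69) + 84) = √(-1/1007607 + 84) = √(84638987/1007607) = √85282835774109/1007607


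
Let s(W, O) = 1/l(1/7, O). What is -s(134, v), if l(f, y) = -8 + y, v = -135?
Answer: 1/143 ≈ 0.0069930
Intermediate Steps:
s(W, O) = 1/(-8 + O)
-s(134, v) = -1/(-8 - 135) = -1/(-143) = -1*(-1/143) = 1/143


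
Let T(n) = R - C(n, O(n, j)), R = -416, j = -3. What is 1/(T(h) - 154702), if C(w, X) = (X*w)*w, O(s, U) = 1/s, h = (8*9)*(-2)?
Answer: -1/154974 ≈ -6.4527e-6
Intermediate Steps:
h = -144 (h = 72*(-2) = -144)
C(w, X) = X*w**2
T(n) = -416 - n (T(n) = -416 - n**2/n = -416 - n)
1/(T(h) - 154702) = 1/((-416 - 1*(-144)) - 154702) = 1/((-416 + 144) - 154702) = 1/(-272 - 154702) = 1/(-154974) = -1/154974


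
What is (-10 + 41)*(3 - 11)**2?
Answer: 1984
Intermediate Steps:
(-10 + 41)*(3 - 11)**2 = 31*(-8)**2 = 31*64 = 1984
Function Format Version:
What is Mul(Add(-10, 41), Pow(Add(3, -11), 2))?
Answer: 1984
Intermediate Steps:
Mul(Add(-10, 41), Pow(Add(3, -11), 2)) = Mul(31, Pow(-8, 2)) = Mul(31, 64) = 1984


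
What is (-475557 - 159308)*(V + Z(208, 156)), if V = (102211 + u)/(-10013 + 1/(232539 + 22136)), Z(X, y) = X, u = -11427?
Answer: -161031039463719040/1275030387 ≈ -1.2630e+8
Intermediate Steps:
V = -11560207600/1275030387 (V = (102211 - 11427)/(-10013 + 1/(232539 + 22136)) = 90784/(-10013 + 1/254675) = 90784/(-2550060774/254675) = 90784*(-254675/2550060774) = -11560207600/1275030387 ≈ -9.0666)
(-475557 - 159308)*(V + Z(208, 156)) = (-475557 - 159308)*(-11560207600/1275030387 + 208) = -634865*253646112896/1275030387 = -161031039463719040/1275030387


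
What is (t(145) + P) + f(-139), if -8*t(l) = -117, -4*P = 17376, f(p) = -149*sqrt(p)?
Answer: -34635/8 - 149*I*sqrt(139) ≈ -4329.4 - 1756.7*I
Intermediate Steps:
P = -4344 (P = -1/4*17376 = -4344)
t(l) = 117/8 (t(l) = -1/8*(-117) = 117/8)
(t(145) + P) + f(-139) = (117/8 - 4344) - 149*I*sqrt(139) = -34635/8 - 149*I*sqrt(139)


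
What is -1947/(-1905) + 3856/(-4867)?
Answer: 710123/3090545 ≈ 0.22977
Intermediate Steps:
-1947/(-1905) + 3856/(-4867) = -1947*(-1/1905) + 3856*(-1/4867) = 649/635 - 3856/4867 = 710123/3090545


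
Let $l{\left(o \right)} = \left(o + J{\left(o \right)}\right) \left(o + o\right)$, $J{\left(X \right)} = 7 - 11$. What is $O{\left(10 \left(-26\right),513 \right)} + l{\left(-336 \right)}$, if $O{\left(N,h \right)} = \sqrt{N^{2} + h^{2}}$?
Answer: $228480 + \sqrt{330769} \approx 2.2906 \cdot 10^{5}$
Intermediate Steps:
$J{\left(X \right)} = -4$
$l{\left(o \right)} = 2 o \left(-4 + o\right)$ ($l{\left(o \right)} = \left(o - 4\right) \left(o + o\right) = \left(-4 + o\right) 2 o = 2 o \left(-4 + o\right)$)
$O{\left(10 \left(-26\right),513 \right)} + l{\left(-336 \right)} = \sqrt{\left(10 \left(-26\right)\right)^{2} + 513^{2}} + 2 \left(-336\right) \left(-4 - 336\right) = \sqrt{\left(-260\right)^{2} + 263169} + 2 \left(-336\right) \left(-340\right) = \sqrt{67600 + 263169} + 228480 = \sqrt{330769} + 228480 = 228480 + \sqrt{330769}$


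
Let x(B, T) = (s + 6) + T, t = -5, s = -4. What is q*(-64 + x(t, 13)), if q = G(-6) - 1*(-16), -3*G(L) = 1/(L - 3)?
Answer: -21217/27 ≈ -785.81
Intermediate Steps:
G(L) = -1/(3*(-3 + L)) (G(L) = -1/(3*(L - 3)) = -1/(3*(-3 + L)))
x(B, T) = 2 + T (x(B, T) = (-4 + 6) + T = 2 + T)
q = 433/27 (q = -1/(-9 + 3*(-6)) - 1*(-16) = -1/(-9 - 18) + 16 = -1/(-27) + 16 = -1*(-1/27) + 16 = 1/27 + 16 = 433/27 ≈ 16.037)
q*(-64 + x(t, 13)) = 433*(-64 + (2 + 13))/27 = 433*(-64 + 15)/27 = (433/27)*(-49) = -21217/27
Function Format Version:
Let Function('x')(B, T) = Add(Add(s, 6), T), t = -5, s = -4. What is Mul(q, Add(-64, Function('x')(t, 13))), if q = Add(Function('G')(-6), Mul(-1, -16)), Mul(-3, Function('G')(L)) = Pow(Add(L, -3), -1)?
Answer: Rational(-21217, 27) ≈ -785.81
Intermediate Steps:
Function('G')(L) = Mul(Rational(-1, 3), Pow(Add(-3, L), -1)) (Function('G')(L) = Mul(Rational(-1, 3), Pow(Add(L, -3), -1)) = Mul(Rational(-1, 3), Pow(Add(-3, L), -1)))
Function('x')(B, T) = Add(2, T) (Function('x')(B, T) = Add(Add(-4, 6), T) = Add(2, T))
q = Rational(433, 27) (q = Add(Mul(-1, Pow(Add(-9, Mul(3, -6)), -1)), Mul(-1, -16)) = Add(Mul(-1, Pow(Add(-9, -18), -1)), 16) = Add(Mul(-1, Pow(-27, -1)), 16) = Add(Mul(-1, Rational(-1, 27)), 16) = Add(Rational(1, 27), 16) = Rational(433, 27) ≈ 16.037)
Mul(q, Add(-64, Function('x')(t, 13))) = Mul(Rational(433, 27), Add(-64, Add(2, 13))) = Mul(Rational(433, 27), Add(-64, 15)) = Mul(Rational(433, 27), -49) = Rational(-21217, 27)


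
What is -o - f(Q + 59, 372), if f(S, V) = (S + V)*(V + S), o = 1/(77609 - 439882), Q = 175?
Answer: -133039687427/362273 ≈ -3.6724e+5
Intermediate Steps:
o = -1/362273 (o = 1/(-362273) = -1/362273 ≈ -2.7603e-6)
f(S, V) = (S + V)² (f(S, V) = (S + V)*(S + V) = (S + V)²)
-o - f(Q + 59, 372) = -1*(-1/362273) - ((175 + 59) + 372)² = 1/362273 - (234 + 372)² = 1/362273 - 1*606² = 1/362273 - 1*367236 = 1/362273 - 367236 = -133039687427/362273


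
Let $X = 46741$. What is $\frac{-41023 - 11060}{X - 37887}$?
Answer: $- \frac{52083}{8854} \approx -5.8824$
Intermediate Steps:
$\frac{-41023 - 11060}{X - 37887} = \frac{-41023 - 11060}{46741 - 37887} = - \frac{52083}{8854}$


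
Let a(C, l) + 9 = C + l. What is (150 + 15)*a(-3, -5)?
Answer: -2805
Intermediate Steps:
a(C, l) = -9 + C + l (a(C, l) = -9 + (C + l) = -9 + C + l)
(150 + 15)*a(-3, -5) = (150 + 15)*(-9 - 3 - 5) = 165*(-17) = -2805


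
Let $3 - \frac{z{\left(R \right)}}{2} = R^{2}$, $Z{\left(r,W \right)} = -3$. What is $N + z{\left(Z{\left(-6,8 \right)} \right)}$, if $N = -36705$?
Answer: $-36717$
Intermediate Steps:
$z{\left(R \right)} = 6 - 2 R^{2}$
$N + z{\left(Z{\left(-6,8 \right)} \right)} = -36705 + \left(6 - 2 \left(-3\right)^{2}\right) = -36705 + \left(6 - 18\right) = -36705 - 12 = -36717$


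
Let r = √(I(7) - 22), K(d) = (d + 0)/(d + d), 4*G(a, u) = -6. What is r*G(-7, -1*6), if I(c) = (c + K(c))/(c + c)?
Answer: -3*I*√4207/28 ≈ -6.9494*I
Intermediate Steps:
G(a, u) = -3/2 (G(a, u) = (¼)*(-6) = -3/2)
K(d) = ½ (K(d) = d/((2*d)) = d*(1/(2*d)) = ½)
I(c) = (½ + c)/(2*c) (I(c) = (c + ½)/(c + c) = (½ + c)/((2*c)) = (½ + c)*(1/(2*c)) = (½ + c)/(2*c))
r = I*√4207/14 (r = √((¼)*(1 + 2*7)/7 - 22) = √((¼)*(⅐)*(1 + 14) - 22) = √((¼)*(⅐)*15 - 22) = √(15/28 - 22) = √(-601/28) = I*√4207/14 ≈ 4.633*I)
r*G(-7, -1*6) = (I*√4207/14)*(-3/2) = -3*I*√4207/28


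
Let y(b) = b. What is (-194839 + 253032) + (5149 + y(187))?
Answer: 63529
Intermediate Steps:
(-194839 + 253032) + (5149 + y(187)) = (-194839 + 253032) + (5149 + 187) = 58193 + 5336 = 63529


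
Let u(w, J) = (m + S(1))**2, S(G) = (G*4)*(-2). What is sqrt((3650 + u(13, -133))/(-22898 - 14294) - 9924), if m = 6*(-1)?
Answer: 3*I*sqrt(95329618547)/9298 ≈ 99.62*I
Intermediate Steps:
S(G) = -8*G (S(G) = (4*G)*(-2) = -8*G)
m = -6
u(w, J) = 196 (u(w, J) = (-6 - 8*1)**2 = (-6 - 8)**2 = (-14)**2 = 196)
sqrt((3650 + u(13, -133))/(-22898 - 14294) - 9924) = sqrt((3650 + 196)/(-22898 - 14294) - 9924) = sqrt(3846/(-37192) - 9924) = sqrt(3846*(-1/37192) - 9924) = sqrt(-1923/18596 - 9924) = sqrt(-184548627/18596) = 3*I*sqrt(95329618547)/9298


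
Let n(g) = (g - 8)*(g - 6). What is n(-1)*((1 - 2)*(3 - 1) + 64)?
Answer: 3906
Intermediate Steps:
n(g) = (-8 + g)*(-6 + g)
n(-1)*((1 - 2)*(3 - 1) + 64) = (48 + (-1)² - 14*(-1))*((1 - 2)*(3 - 1) + 64) = (48 + 1 + 14)*(-1*2 + 64) = 63*(-2 + 64) = 63*62 = 3906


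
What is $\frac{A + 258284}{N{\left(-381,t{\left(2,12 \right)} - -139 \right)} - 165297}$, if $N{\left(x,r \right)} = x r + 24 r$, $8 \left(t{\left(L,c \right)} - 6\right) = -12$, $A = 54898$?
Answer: $- \frac{69596}{48117} \approx -1.4464$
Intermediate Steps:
$t{\left(L,c \right)} = \frac{9}{2}$ ($t{\left(L,c \right)} = 6 + \frac{1}{8} \left(-12\right) = 6 - \frac{3}{2} = \frac{9}{2}$)
$N{\left(x,r \right)} = 24 r + r x$ ($N{\left(x,r \right)} = r x + 24 r = 24 r + r x$)
$\frac{A + 258284}{N{\left(-381,t{\left(2,12 \right)} - -139 \right)} - 165297} = \frac{54898 + 258284}{\left(\frac{9}{2} - -139\right) \left(24 - 381\right) - 165297} = \frac{313182}{\left(\frac{9}{2} + 139\right) \left(-357\right) - 165297} = \frac{313182}{\frac{287}{2} \left(-357\right) - 165297} = \frac{313182}{- \frac{102459}{2} - 165297} = \frac{313182}{- \frac{433053}{2}} = 313182 \left(- \frac{2}{433053}\right) = - \frac{69596}{48117}$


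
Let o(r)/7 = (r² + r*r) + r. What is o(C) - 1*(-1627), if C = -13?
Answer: 3902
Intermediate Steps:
o(r) = 7*r + 14*r² (o(r) = 7*((r² + r*r) + r) = 7*((r² + r²) + r) = 7*(2*r² + r) = 7*(r + 2*r²) = 7*r + 14*r²)
o(C) - 1*(-1627) = 7*(-13)*(1 + 2*(-13)) - 1*(-1627) = 7*(-13)*(1 - 26) + 1627 = 7*(-13)*(-25) + 1627 = 2275 + 1627 = 3902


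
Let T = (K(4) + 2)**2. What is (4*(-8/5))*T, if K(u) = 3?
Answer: -160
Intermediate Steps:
T = 25 (T = (3 + 2)**2 = 5**2 = 25)
(4*(-8/5))*T = (4*(-8/5))*25 = -32/5*25 = -160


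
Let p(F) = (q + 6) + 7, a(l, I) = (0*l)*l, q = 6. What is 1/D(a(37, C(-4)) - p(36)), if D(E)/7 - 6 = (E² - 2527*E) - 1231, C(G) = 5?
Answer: 1/330043 ≈ 3.0299e-6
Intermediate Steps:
a(l, I) = 0 (a(l, I) = 0*l = 0)
p(F) = 19 (p(F) = (6 + 6) + 7 = 12 + 7 = 19)
D(E) = -8575 - 17689*E + 7*E² (D(E) = 42 + 7*((E² - 2527*E) - 1231) = 42 + 7*(-1231 + E² - 2527*E) = 42 + (-8617 - 17689*E + 7*E²) = -8575 - 17689*E + 7*E²)
1/D(a(37, C(-4)) - p(36)) = 1/(-8575 - 17689*(0 - 1*19) + 7*(0 - 1*19)²) = 1/(-8575 - 17689*(0 - 19) + 7*(0 - 19)²) = 1/(-8575 - 17689*(-19) + 7*(-19)²) = 1/(-8575 + 336091 + 7*361) = 1/(-8575 + 336091 + 2527) = 1/330043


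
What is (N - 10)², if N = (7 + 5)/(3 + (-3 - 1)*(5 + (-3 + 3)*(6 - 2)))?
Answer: 33124/289 ≈ 114.62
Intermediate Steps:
N = -12/17 (N = 12/(3 - 4*(5 + 0*4)) = 12/(3 - 4*(5 + 0)) = 12/(3 - 4*5) = 12/(3 - 20) = 12/(-17) = 12*(-1/17) = -12/17 ≈ -0.70588)
(N - 10)² = (-12/17 - 10)² = (-182/17)² = 33124/289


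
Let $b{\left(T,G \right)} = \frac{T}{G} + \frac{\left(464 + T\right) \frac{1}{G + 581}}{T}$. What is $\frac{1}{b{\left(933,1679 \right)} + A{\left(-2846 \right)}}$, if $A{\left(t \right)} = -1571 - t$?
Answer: $\frac{3540305820}{4515859571203} \approx 0.00078397$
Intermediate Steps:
$b{\left(T,G \right)} = \frac{T}{G} + \frac{464 + T}{T \left(581 + G\right)}$ ($b{\left(T,G \right)} = \frac{T}{G} + \frac{\left(464 + T\right) \frac{1}{581 + G}}{T} = \frac{T}{G} + \frac{\frac{1}{581 + G} \left(464 + T\right)}{T} = \frac{T}{G} + \frac{464 + T}{T \left(581 + G\right)}$)
$\frac{1}{b{\left(933,1679 \right)} + A{\left(-2846 \right)}} = \frac{1}{\frac{464 \cdot 1679 + 581 \cdot 933^{2} + 1679 \cdot 933 + 1679 \cdot 933^{2}}{1679 \cdot 933 \left(581 + 1679\right)} - -1275} = \frac{1}{\frac{1}{1679} \cdot \frac{1}{933} \cdot \frac{1}{2260} \left(779056 + 581 \cdot 870489 + 1566507 + 1679 \cdot 870489\right) + \left(-1571 + 2846\right)} = \frac{1}{\frac{1}{1679} \cdot \frac{1}{933} \cdot \frac{1}{2260} \left(779056 + 505754109 + 1566507 + 1461551031\right) + 1275} = \frac{1}{\frac{1}{1679} \cdot \frac{1}{933} \cdot \frac{1}{2260} \cdot 1969650703 + 1275} = \frac{1}{\frac{1969650703}{3540305820} + 1275} = \frac{1}{\frac{4515859571203}{3540305820}} = \frac{3540305820}{4515859571203}$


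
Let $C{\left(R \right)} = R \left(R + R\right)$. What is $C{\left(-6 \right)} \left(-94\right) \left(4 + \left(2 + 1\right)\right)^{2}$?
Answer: $-331632$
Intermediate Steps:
$C{\left(R \right)} = 2 R^{2}$ ($C{\left(R \right)} = R 2 R = 2 R^{2}$)
$C{\left(-6 \right)} \left(-94\right) \left(4 + \left(2 + 1\right)\right)^{2} = 2 \left(-6\right)^{2} \left(-94\right) \left(4 + \left(2 + 1\right)\right)^{2} = 2 \cdot 36 \left(-94\right) \left(4 + 3\right)^{2} = 72 \left(-94\right) 7^{2} = \left(-6768\right) 49 = -331632$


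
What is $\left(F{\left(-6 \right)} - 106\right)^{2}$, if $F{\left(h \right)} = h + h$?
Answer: $13924$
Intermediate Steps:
$F{\left(h \right)} = 2 h$
$\left(F{\left(-6 \right)} - 106\right)^{2} = \left(2 \left(-6\right) - 106\right)^{2} = \left(-12 - 106\right)^{2} = \left(-118\right)^{2} = 13924$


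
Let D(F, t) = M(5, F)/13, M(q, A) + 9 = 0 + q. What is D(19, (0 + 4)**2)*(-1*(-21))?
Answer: -84/13 ≈ -6.4615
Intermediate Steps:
M(q, A) = -9 + q (M(q, A) = -9 + (0 + q) = -9 + q)
D(F, t) = -4/13 (D(F, t) = (-9 + 5)/13 = -4*1/13 = -4/13)
D(19, (0 + 4)**2)*(-1*(-21)) = -(-4)*(-21)/13 = -4/13*21 = -84/13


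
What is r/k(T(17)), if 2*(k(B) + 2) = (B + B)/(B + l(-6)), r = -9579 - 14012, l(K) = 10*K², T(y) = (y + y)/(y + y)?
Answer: 8516351/721 ≈ 11812.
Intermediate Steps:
T(y) = 1 (T(y) = (2*y)/((2*y)) = (2*y)*(1/(2*y)) = 1)
r = -23591
k(B) = -2 + B/(360 + B) (k(B) = -2 + ((B + B)/(B + 10*(-6)²))/2 = -2 + ((2*B)/(B + 10*36))/2 = -2 + ((2*B)/(B + 360))/2 = -2 + ((2*B)/(360 + B))/2 = -2 + (2*B/(360 + B))/2 = -2 + B/(360 + B))
r/k(T(17)) = -23591*(360 + 1)/(-720 - 1*1) = -23591*361/(-720 - 1) = -23591/((1/361)*(-721)) = -23591/(-721/361) = -23591*(-361/721) = 8516351/721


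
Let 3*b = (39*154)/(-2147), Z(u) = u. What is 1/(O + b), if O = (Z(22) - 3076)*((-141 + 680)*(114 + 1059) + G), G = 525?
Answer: -2147/4149046774138 ≈ -5.1747e-10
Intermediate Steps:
O = -1932485688 (O = (22 - 3076)*((-141 + 680)*(114 + 1059) + 525) = -3054*(539*1173 + 525) = -3054*(632247 + 525) = -3054*632772 = -1932485688)
b = -2002/2147 (b = ((39*154)/(-2147))/3 = (6006*(-1/2147))/3 = (1/3)*(-6006/2147) = -2002/2147 ≈ -0.93246)
1/(O + b) = 1/(-1932485688 - 2002/2147) = 1/(-4149046774138/2147) = -2147/4149046774138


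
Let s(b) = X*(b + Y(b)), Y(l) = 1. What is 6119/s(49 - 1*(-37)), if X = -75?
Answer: -211/225 ≈ -0.93778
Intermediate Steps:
s(b) = -75 - 75*b (s(b) = -75*(b + 1) = -75*(1 + b) = -75 - 75*b)
6119/s(49 - 1*(-37)) = 6119/(-75 - 75*(49 - 1*(-37))) = 6119/(-75 - 75*(49 + 37)) = 6119/(-75 - 75*86) = 6119/(-75 - 6450) = 6119/(-6525) = 6119*(-1/6525) = -211/225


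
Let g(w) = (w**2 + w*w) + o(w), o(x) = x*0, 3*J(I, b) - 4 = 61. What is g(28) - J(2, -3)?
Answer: 4639/3 ≈ 1546.3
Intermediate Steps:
J(I, b) = 65/3 (J(I, b) = 4/3 + (1/3)*61 = 4/3 + 61/3 = 65/3)
o(x) = 0
g(w) = 2*w**2 (g(w) = (w**2 + w*w) + 0 = (w**2 + w**2) + 0 = 2*w**2 + 0 = 2*w**2)
g(28) - J(2, -3) = 2*28**2 - 1*65/3 = 2*784 - 65/3 = 1568 - 65/3 = 4639/3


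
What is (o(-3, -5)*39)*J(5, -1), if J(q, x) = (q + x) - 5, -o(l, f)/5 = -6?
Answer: -1170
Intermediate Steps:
o(l, f) = 30 (o(l, f) = -5*(-6) = 30)
J(q, x) = -5 + q + x
(o(-3, -5)*39)*J(5, -1) = (30*39)*(-5 + 5 - 1) = 1170*(-1) = -1170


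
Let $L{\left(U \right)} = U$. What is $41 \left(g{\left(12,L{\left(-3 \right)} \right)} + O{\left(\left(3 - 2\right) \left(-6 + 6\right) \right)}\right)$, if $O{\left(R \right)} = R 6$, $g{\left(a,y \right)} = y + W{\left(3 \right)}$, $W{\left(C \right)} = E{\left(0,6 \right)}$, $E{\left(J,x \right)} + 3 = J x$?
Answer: $-246$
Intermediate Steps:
$E{\left(J,x \right)} = -3 + J x$
$W{\left(C \right)} = -3$ ($W{\left(C \right)} = -3 + 0 \cdot 6 = -3 + 0 = -3$)
$g{\left(a,y \right)} = -3 + y$ ($g{\left(a,y \right)} = y - 3 = -3 + y$)
$O{\left(R \right)} = 6 R$
$41 \left(g{\left(12,L{\left(-3 \right)} \right)} + O{\left(\left(3 - 2\right) \left(-6 + 6\right) \right)}\right) = 41 \left(\left(-3 - 3\right) + 6 \left(3 - 2\right) \left(-6 + 6\right)\right) = 41 \left(-6 + 6 \cdot 1 \cdot 0\right) = 41 \left(-6 + 6 \cdot 0\right) = 41 \left(-6 + 0\right) = 41 \left(-6\right) = -246$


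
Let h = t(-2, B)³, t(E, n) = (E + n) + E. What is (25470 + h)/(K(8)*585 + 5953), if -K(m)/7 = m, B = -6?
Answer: -24470/26807 ≈ -0.91282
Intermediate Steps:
K(m) = -7*m
t(E, n) = n + 2*E
h = -1000 (h = (-6 + 2*(-2))³ = (-6 - 4)³ = (-10)³ = -1000)
(25470 + h)/(K(8)*585 + 5953) = (25470 - 1000)/(-7*8*585 + 5953) = 24470/(-56*585 + 5953) = 24470/(-32760 + 5953) = 24470/(-26807) = 24470*(-1/26807) = -24470/26807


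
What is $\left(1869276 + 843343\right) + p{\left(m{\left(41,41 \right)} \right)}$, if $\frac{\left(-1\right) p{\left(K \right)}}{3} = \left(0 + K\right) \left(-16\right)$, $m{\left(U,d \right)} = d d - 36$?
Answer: $2791579$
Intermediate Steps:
$m{\left(U,d \right)} = -36 + d^{2}$ ($m{\left(U,d \right)} = d^{2} - 36 = -36 + d^{2}$)
$p{\left(K \right)} = 48 K$ ($p{\left(K \right)} = - 3 \left(0 + K\right) \left(-16\right) = - 3 K \left(-16\right) = - 3 \left(- 16 K\right) = 48 K$)
$\left(1869276 + 843343\right) + p{\left(m{\left(41,41 \right)} \right)} = \left(1869276 + 843343\right) + 48 \left(-36 + 41^{2}\right) = 2712619 + 48 \left(-36 + 1681\right) = 2712619 + 48 \cdot 1645 = 2712619 + 78960 = 2791579$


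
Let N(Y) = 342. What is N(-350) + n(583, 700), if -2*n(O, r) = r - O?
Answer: 567/2 ≈ 283.50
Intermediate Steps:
n(O, r) = O/2 - r/2 (n(O, r) = -(r - O)/2 = O/2 - r/2)
N(-350) + n(583, 700) = 342 + ((1/2)*583 - 1/2*700) = 342 + (583/2 - 350) = 342 - 117/2 = 567/2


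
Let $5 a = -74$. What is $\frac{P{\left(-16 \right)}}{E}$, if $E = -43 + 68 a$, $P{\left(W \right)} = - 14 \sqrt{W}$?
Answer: $\frac{280 i}{5247} \approx 0.053364 i$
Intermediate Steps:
$a = - \frac{74}{5}$ ($a = \frac{1}{5} \left(-74\right) = - \frac{74}{5} \approx -14.8$)
$E = - \frac{5247}{5}$ ($E = -43 + 68 \left(- \frac{74}{5}\right) = -43 - \frac{5032}{5} = - \frac{5247}{5} \approx -1049.4$)
$\frac{P{\left(-16 \right)}}{E} = \frac{\left(-14\right) \sqrt{-16}}{- \frac{5247}{5}} = - 14 \cdot 4 i \left(- \frac{5}{5247}\right) = - 56 i \left(- \frac{5}{5247}\right) = \frac{280 i}{5247}$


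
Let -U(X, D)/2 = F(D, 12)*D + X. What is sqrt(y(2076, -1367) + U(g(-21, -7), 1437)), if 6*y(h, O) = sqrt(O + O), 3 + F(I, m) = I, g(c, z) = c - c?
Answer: sqrt(-148367376 + 6*I*sqrt(2734))/6 ≈ 0.0021463 + 2030.1*I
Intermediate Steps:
g(c, z) = 0
F(I, m) = -3 + I
y(h, O) = sqrt(2)*sqrt(O)/6 (y(h, O) = sqrt(O + O)/6 = sqrt(2*O)/6 = (sqrt(2)*sqrt(O))/6 = sqrt(2)*sqrt(O)/6)
U(X, D) = -2*X - 2*D*(-3 + D) (U(X, D) = -2*((-3 + D)*D + X) = -2*(D*(-3 + D) + X) = -2*(X + D*(-3 + D)) = -2*X - 2*D*(-3 + D))
sqrt(y(2076, -1367) + U(g(-21, -7), 1437)) = sqrt(sqrt(2)*sqrt(-1367)/6 + (-2*0 - 2*1437*(-3 + 1437))) = sqrt(sqrt(2)*(I*sqrt(1367))/6 + (0 - 2*1437*1434)) = sqrt(I*sqrt(2734)/6 + (0 - 4121316)) = sqrt(I*sqrt(2734)/6 - 4121316) = sqrt(-4121316 + I*sqrt(2734)/6)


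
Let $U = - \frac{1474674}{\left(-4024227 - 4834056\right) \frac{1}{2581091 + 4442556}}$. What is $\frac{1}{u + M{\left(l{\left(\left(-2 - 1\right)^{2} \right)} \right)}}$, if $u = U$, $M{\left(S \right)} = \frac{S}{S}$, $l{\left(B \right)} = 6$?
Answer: $\frac{2952761}{3452532824787} \approx 8.5525 \cdot 10^{-7}$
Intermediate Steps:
$M{\left(S \right)} = 1$
$U = \frac{3452529872026}{2952761}$ ($U = - \frac{1474674}{\left(-8858283\right) \frac{1}{7023647}} = - \frac{1474674}{- \frac{8858283}{7023647}} = \left(-1474674\right) \left(- \frac{7023647}{8858283}\right) = \frac{3452529872026}{2952761} \approx 1.1693 \cdot 10^{6}$)
$u = \frac{3452529872026}{2952761} \approx 1.1693 \cdot 10^{6}$
$\frac{1}{u + M{\left(l{\left(\left(-2 - 1\right)^{2} \right)} \right)}} = \frac{1}{\frac{3452529872026}{2952761} + 1} = \frac{1}{\frac{3452532824787}{2952761}} = \frac{2952761}{3452532824787}$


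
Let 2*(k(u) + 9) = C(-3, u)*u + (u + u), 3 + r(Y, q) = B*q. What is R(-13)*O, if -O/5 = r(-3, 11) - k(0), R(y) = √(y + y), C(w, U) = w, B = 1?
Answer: -85*I*√26 ≈ -433.42*I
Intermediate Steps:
r(Y, q) = -3 + q (r(Y, q) = -3 + 1*q = -3 + q)
R(y) = √2*√y (R(y) = √(2*y) = √2*√y)
k(u) = -9 - u/2 (k(u) = -9 + (-3*u + (u + u))/2 = -9 + (-3*u + 2*u)/2 = -9 + (-u)/2 = -9 - u/2)
O = -85 (O = -5*((-3 + 11) - (-9 - ½*0)) = -5*(8 - (-9 + 0)) = -5*(8 - 1*(-9)) = -5*(8 + 9) = -5*17 = -85)
R(-13)*O = (√2*√(-13))*(-85) = (√2*(I*√13))*(-85) = (I*√26)*(-85) = -85*I*√26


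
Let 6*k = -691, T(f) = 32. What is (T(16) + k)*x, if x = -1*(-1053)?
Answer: -175149/2 ≈ -87575.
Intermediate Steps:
x = 1053
k = -691/6 (k = (⅙)*(-691) = -691/6 ≈ -115.17)
(T(16) + k)*x = (32 - 691/6)*1053 = -499/6*1053 = -175149/2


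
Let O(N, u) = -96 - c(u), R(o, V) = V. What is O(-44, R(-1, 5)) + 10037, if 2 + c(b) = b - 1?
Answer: 9939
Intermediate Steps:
c(b) = -3 + b (c(b) = -2 + (b - 1) = -2 + (-1 + b) = -3 + b)
O(N, u) = -93 - u (O(N, u) = -96 - (-3 + u) = -96 + (3 - u) = -93 - u)
O(-44, R(-1, 5)) + 10037 = (-93 - 1*5) + 10037 = (-93 - 5) + 10037 = -98 + 10037 = 9939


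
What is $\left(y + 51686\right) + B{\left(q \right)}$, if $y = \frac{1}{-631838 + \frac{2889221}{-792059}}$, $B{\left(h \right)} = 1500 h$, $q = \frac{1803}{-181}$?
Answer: $\frac{18388755783540259}{500455863663} \approx 36744.0$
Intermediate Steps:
$q = - \frac{1803}{181}$ ($q = 1803 \left(- \frac{1}{181}\right) = - \frac{1803}{181} \approx -9.9613$)
$y = - \frac{792059}{500455863663}$ ($y = \frac{1}{-631838 + 2889221 \left(- \frac{1}{792059}\right)} = \frac{1}{-631838 - \frac{2889221}{792059}} = \frac{1}{- \frac{500455863663}{792059}} = - \frac{792059}{500455863663} \approx -1.5827 \cdot 10^{-6}$)
$\left(y + 51686\right) + B{\left(q \right)} = \left(- \frac{792059}{500455863663} + 51686\right) + 1500 \left(- \frac{1803}{181}\right) = \frac{25866561768493759}{500455863663} - \frac{2704500}{181} = \frac{18388755783540259}{500455863663}$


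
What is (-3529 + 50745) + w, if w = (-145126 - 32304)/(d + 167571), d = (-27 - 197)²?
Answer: 10280964922/217747 ≈ 47215.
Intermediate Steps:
d = 50176 (d = (-224)² = 50176)
w = -177430/217747 (w = (-145126 - 32304)/(50176 + 167571) = -177430/217747 ≈ -0.81485)
(-3529 + 50745) + w = (-3529 + 50745) - 177430/217747 = 47216 - 177430/217747 = 10280964922/217747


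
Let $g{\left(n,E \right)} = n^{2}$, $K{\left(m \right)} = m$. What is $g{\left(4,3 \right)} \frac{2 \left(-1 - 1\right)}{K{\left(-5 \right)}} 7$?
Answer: $\frac{448}{5} \approx 89.6$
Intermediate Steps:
$g{\left(4,3 \right)} \frac{2 \left(-1 - 1\right)}{K{\left(-5 \right)}} 7 = 4^{2} \frac{2 \left(-1 - 1\right)}{-5} \cdot 7 = 16 \cdot 2 \left(-2\right) \left(- \frac{1}{5}\right) 7 = 16 \left(\left(-4\right) \left(- \frac{1}{5}\right)\right) 7 = 16 \cdot \frac{4}{5} \cdot 7 = \frac{64}{5} \cdot 7 = \frac{448}{5}$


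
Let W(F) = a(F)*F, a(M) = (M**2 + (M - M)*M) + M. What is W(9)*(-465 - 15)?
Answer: -388800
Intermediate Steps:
a(M) = M + M**2 (a(M) = (M**2 + 0*M) + M = (M**2 + 0) + M = M**2 + M = M + M**2)
W(F) = F**2*(1 + F) (W(F) = (F*(1 + F))*F = F**2*(1 + F))
W(9)*(-465 - 15) = (9**2*(1 + 9))*(-465 - 15) = (81*10)*(-480) = 810*(-480) = -388800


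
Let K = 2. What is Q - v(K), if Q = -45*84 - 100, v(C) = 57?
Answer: -3937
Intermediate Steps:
Q = -3880 (Q = -3780 - 100 = -3880)
Q - v(K) = -3880 - 1*57 = -3880 - 57 = -3937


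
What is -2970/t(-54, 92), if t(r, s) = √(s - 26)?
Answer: -45*√66 ≈ -365.58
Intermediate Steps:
t(r, s) = √(-26 + s)
-2970/t(-54, 92) = -2970/√(-26 + 92) = -2970*√66/66 = -45*√66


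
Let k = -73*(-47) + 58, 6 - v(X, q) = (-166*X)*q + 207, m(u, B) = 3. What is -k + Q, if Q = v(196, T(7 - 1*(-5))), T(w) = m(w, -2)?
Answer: 93918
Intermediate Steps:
T(w) = 3
v(X, q) = -201 + 166*X*q (v(X, q) = 6 - ((-166*X)*q + 207) = 6 - (-166*X*q + 207) = 6 - (207 - 166*X*q) = 6 + (-207 + 166*X*q) = -201 + 166*X*q)
Q = 97407 (Q = -201 + 166*196*3 = -201 + 97608 = 97407)
k = 3489 (k = 3431 + 58 = 3489)
-k + Q = -1*3489 + 97407 = -3489 + 97407 = 93918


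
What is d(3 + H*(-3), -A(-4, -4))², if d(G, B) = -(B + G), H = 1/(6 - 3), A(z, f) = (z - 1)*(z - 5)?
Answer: 1849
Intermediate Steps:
A(z, f) = (-1 + z)*(-5 + z)
H = ⅓ (H = 1/3 = ⅓ ≈ 0.33333)
d(G, B) = -B - G
d(3 + H*(-3), -A(-4, -4))² = (-(-1)*(5 + (-4)² - 6*(-4)) - (3 + (⅓)*(-3)))² = (-(-1)*(5 + 16 + 24) - (3 - 1))² = (-(-1)*45 - 1*2)² = (-1*(-45) - 2)² = (45 - 2)² = 43² = 1849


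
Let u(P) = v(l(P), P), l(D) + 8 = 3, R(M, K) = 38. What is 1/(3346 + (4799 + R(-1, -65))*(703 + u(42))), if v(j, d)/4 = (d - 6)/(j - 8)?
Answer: 13/43552313 ≈ 2.9849e-7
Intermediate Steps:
l(D) = -5 (l(D) = -8 + 3 = -5)
v(j, d) = 4*(-6 + d)/(-8 + j) (v(j, d) = 4*((d - 6)/(j - 8)) = 4*((-6 + d)/(-8 + j)) = 4*(-6 + d)/(-8 + j))
u(P) = 24/13 - 4*P/13 (u(P) = 4*(-6 + P)/(-8 - 5) = 4*(-6 + P)/(-13) = 4*(-1/13)*(-6 + P) = 24/13 - 4*P/13)
1/(3346 + (4799 + R(-1, -65))*(703 + u(42))) = 1/(3346 + (4799 + 38)*(703 + (24/13 - 4/13*42))) = 1/(3346 + 4837*(703 + (24/13 - 168/13))) = 1/(3346 + 4837*(703 - 144/13)) = 1/(3346 + 4837*(8995/13)) = 1/(3346 + 43508815/13) = 1/(43552313/13) = 13/43552313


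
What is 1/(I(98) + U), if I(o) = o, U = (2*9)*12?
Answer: 1/314 ≈ 0.0031847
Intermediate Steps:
U = 216 (U = 18*12 = 216)
1/(I(98) + U) = 1/(98 + 216) = 1/314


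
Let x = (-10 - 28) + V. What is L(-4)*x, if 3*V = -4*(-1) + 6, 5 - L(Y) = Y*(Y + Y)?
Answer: 936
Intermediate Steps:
L(Y) = 5 - 2*Y² (L(Y) = 5 - Y*(Y + Y) = 5 - Y*2*Y = 5 - 2*Y²)
V = 10/3 (V = (-4*(-1) + 6)/3 = (4 + 6)/3 = (⅓)*10 = 10/3 ≈ 3.3333)
x = -104/3 (x = (-10 - 28) + 10/3 = -38 + 10/3 = -104/3 ≈ -34.667)
L(-4)*x = (5 - 2*(-4)²)*(-104/3) = (5 - 2*16)*(-104/3) = (5 - 32)*(-104/3) = -27*(-104/3) = 936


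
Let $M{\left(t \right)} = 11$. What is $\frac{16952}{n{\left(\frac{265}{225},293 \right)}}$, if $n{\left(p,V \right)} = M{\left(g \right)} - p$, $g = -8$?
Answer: $\frac{29340}{17} \approx 1725.9$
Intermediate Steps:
$n{\left(p,V \right)} = 11 - p$
$\frac{16952}{n{\left(\frac{265}{225},293 \right)}} = \frac{16952}{11 - \frac{265}{225}} = \frac{16952}{11 - 265 \cdot \frac{1}{225}} = \frac{16952}{11 - \frac{53}{45}} = \frac{16952}{\frac{442}{45}} = 16952 \cdot \frac{45}{442} = \frac{29340}{17}$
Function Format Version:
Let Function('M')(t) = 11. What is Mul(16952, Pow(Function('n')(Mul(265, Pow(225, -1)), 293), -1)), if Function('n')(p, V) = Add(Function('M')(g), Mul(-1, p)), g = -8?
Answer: Rational(29340, 17) ≈ 1725.9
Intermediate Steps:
Function('n')(p, V) = Add(11, Mul(-1, p))
Mul(16952, Pow(Function('n')(Mul(265, Pow(225, -1)), 293), -1)) = Mul(16952, Pow(Add(11, Mul(-1, Mul(265, Pow(225, -1)))), -1)) = Mul(16952, Pow(Add(11, Mul(-1, Mul(265, Rational(1, 225)))), -1)) = Mul(16952, Pow(Add(11, Mul(-1, Rational(53, 45))), -1)) = Mul(16952, Pow(Add(11, Rational(-53, 45)), -1)) = Mul(16952, Pow(Rational(442, 45), -1)) = Mul(16952, Rational(45, 442)) = Rational(29340, 17)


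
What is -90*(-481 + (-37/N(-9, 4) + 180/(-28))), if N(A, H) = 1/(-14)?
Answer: -19260/7 ≈ -2751.4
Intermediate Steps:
N(A, H) = -1/14
-90*(-481 + (-37/N(-9, 4) + 180/(-28))) = -90*(-481 + (-37/(-1/14) + 180/(-28))) = -90*(-481 + (-37*(-14) + 180*(-1/28))) = -90*(-481 + (518 - 45/7)) = -90*(-481 + 3581/7) = -90*214/7 = -19260/7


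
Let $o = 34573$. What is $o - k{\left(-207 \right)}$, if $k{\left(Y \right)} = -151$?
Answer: $34724$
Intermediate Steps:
$o - k{\left(-207 \right)} = 34573 - -151 = 34573 + 151 = 34724$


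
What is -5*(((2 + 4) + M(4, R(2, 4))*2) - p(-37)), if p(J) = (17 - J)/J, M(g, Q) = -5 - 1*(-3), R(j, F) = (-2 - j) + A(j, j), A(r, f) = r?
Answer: -640/37 ≈ -17.297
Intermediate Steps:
R(j, F) = -2 (R(j, F) = (-2 - j) + j = -2)
M(g, Q) = -2 (M(g, Q) = -5 + 3 = -2)
p(J) = (17 - J)/J
-5*(((2 + 4) + M(4, R(2, 4))*2) - p(-37)) = -5*(((2 + 4) - 2*2) - (17 - 1*(-37))/(-37)) = -5*((6 - 4) - (-1)*(17 + 37)/37) = -5*(2 - (-1)*54/37) = -5*(2 - 1*(-54/37)) = -5*(2 + 54/37) = -5*128/37 = -640/37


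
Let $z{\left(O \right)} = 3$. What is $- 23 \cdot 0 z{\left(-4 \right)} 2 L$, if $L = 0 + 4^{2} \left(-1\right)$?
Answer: $0$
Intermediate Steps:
$L = -16$ ($L = 0 + 16 \left(-1\right) = 0 - 16 = -16$)
$- 23 \cdot 0 z{\left(-4 \right)} 2 L = - 23 \cdot 0 \cdot 3 \cdot 2 \left(-16\right) = - 23 \cdot 0 \cdot 2 \left(-16\right) = \left(-23\right) 0 \left(-16\right) = 0 \left(-16\right) = 0$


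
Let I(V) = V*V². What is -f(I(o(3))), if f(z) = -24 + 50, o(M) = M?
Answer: -26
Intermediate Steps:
I(V) = V³
f(z) = 26
-f(I(o(3))) = -1*26 = -26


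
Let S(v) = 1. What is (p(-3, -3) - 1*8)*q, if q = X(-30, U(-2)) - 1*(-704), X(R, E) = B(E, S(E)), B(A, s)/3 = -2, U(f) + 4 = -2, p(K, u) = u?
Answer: -7678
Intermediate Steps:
U(f) = -6 (U(f) = -4 - 2 = -6)
B(A, s) = -6 (B(A, s) = 3*(-2) = -6)
X(R, E) = -6
q = 698 (q = -6 - 1*(-704) = -6 + 704 = 698)
(p(-3, -3) - 1*8)*q = (-3 - 1*8)*698 = (-3 - 8)*698 = -11*698 = -7678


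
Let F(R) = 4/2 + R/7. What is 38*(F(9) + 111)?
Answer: 30400/7 ≈ 4342.9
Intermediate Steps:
F(R) = 2 + R/7 (F(R) = 4*(½) + R*(⅐) = 2 + R/7)
38*(F(9) + 111) = 38*((2 + (⅐)*9) + 111) = 38*((2 + 9/7) + 111) = 38*(23/7 + 111) = 38*(800/7) = 30400/7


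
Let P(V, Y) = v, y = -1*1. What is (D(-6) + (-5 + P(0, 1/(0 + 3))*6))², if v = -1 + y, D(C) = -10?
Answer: 729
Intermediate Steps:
y = -1
v = -2 (v = -1 - 1 = -2)
P(V, Y) = -2
(D(-6) + (-5 + P(0, 1/(0 + 3))*6))² = (-10 + (-5 - 2*6))² = (-10 + (-5 - 12))² = (-10 - 17)² = (-27)² = 729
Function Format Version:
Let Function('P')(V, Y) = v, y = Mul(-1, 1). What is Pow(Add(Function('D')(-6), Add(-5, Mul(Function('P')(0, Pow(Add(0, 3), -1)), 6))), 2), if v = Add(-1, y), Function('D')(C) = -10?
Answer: 729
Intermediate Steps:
y = -1
v = -2 (v = Add(-1, -1) = -2)
Function('P')(V, Y) = -2
Pow(Add(Function('D')(-6), Add(-5, Mul(Function('P')(0, Pow(Add(0, 3), -1)), 6))), 2) = Pow(Add(-10, Add(-5, Mul(-2, 6))), 2) = Pow(Add(-10, Add(-5, -12)), 2) = Pow(Add(-10, -17), 2) = Pow(-27, 2) = 729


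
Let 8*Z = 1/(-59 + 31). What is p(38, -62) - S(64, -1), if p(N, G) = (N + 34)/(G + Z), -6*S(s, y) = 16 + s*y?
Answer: -127240/13889 ≈ -9.1612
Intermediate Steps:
Z = -1/224 (Z = 1/(8*(-59 + 31)) = (⅛)/(-28) = (⅛)*(-1/28) = -1/224 ≈ -0.0044643)
S(s, y) = -8/3 - s*y/6 (S(s, y) = -(16 + s*y)/6 = -8/3 - s*y/6)
p(N, G) = (34 + N)/(-1/224 + G) (p(N, G) = (N + 34)/(G - 1/224) = (34 + N)/(-1/224 + G))
p(38, -62) - S(64, -1) = 224*(34 + 38)/(-1 + 224*(-62)) - (-8/3 - ⅙*64*(-1)) = 224*72/(-1 - 13888) - (-8/3 + 32/3) = 224*72/(-13889) - 1*8 = 224*(-1/13889)*72 - 8 = -16128/13889 - 8 = -127240/13889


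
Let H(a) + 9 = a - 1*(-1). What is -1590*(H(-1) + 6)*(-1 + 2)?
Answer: 4770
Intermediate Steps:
H(a) = -8 + a (H(a) = -9 + (a - 1*(-1)) = -9 + (a + 1) = -9 + (1 + a) = -8 + a)
-1590*(H(-1) + 6)*(-1 + 2) = -1590*((-8 - 1) + 6)*(-1 + 2) = -1590*(-9 + 6) = -(-4770) = -1590*(-3) = 4770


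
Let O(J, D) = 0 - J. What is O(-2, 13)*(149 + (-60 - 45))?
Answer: 88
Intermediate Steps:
O(J, D) = -J
O(-2, 13)*(149 + (-60 - 45)) = (-1*(-2))*(149 + (-60 - 45)) = 2*(149 - 105) = 2*44 = 88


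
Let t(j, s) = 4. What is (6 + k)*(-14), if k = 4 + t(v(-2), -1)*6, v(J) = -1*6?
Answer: -476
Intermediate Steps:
v(J) = -6
k = 28 (k = 4 + 4*6 = 4 + 24 = 28)
(6 + k)*(-14) = (6 + 28)*(-14) = 34*(-14) = -476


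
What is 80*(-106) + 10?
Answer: -8470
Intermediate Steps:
80*(-106) + 10 = -8480 + 10 = -8470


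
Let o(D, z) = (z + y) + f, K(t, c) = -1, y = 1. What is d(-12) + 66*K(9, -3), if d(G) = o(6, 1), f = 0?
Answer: -64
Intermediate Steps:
o(D, z) = 1 + z (o(D, z) = (z + 1) + 0 = (1 + z) + 0 = 1 + z)
d(G) = 2 (d(G) = 1 + 1 = 2)
d(-12) + 66*K(9, -3) = 2 + 66*(-1) = 2 - 66 = -64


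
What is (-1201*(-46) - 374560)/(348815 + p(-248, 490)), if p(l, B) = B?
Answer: -106438/116435 ≈ -0.91414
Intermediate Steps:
(-1201*(-46) - 374560)/(348815 + p(-248, 490)) = (-1201*(-46) - 374560)/(348815 + 490) = (55246 - 374560)/349305 = -319314*1/349305 = -106438/116435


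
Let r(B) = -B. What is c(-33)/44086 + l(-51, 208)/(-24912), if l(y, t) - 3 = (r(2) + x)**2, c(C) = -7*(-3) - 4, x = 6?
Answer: -207065/549135216 ≈ -0.00037707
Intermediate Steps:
c(C) = 17 (c(C) = 21 - 4 = 17)
l(y, t) = 19 (l(y, t) = 3 + (-1*2 + 6)**2 = 3 + (-2 + 6)**2 = 3 + 4**2 = 3 + 16 = 19)
c(-33)/44086 + l(-51, 208)/(-24912) = 17/44086 + 19/(-24912) = 17*(1/44086) + 19*(-1/24912) = 17/44086 - 19/24912 = -207065/549135216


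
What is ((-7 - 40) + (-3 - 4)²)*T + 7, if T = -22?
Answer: -37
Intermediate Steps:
((-7 - 40) + (-3 - 4)²)*T + 7 = ((-7 - 40) + (-3 - 4)²)*(-22) + 7 = (-47 + (-7)²)*(-22) + 7 = (-47 + 49)*(-22) + 7 = 2*(-22) + 7 = -44 + 7 = -37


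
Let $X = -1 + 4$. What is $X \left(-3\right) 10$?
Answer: $-90$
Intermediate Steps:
$X = 3$
$X \left(-3\right) 10 = 3 \left(-3\right) 10 = \left(-9\right) 10 = -90$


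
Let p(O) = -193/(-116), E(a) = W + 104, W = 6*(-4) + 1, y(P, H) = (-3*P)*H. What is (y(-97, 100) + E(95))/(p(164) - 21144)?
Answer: -3384996/2452511 ≈ -1.3802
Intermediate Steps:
y(P, H) = -3*H*P
W = -23 (W = -24 + 1 = -23)
E(a) = 81 (E(a) = -23 + 104 = 81)
p(O) = 193/116 (p(O) = -193*(-1/116) = 193/116)
(y(-97, 100) + E(95))/(p(164) - 21144) = (-3*100*(-97) + 81)/(193/116 - 21144) = (29100 + 81)/(-2452511/116) = 29181*(-116/2452511) = -3384996/2452511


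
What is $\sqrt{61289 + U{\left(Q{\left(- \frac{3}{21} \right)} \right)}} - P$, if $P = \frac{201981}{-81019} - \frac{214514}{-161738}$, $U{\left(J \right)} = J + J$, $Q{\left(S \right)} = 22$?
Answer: $\frac{7644146606}{6551925511} + \sqrt{61333} \approx 248.82$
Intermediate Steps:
$U{\left(J \right)} = 2 J$
$P = - \frac{7644146606}{6551925511}$ ($P = 201981 \left(- \frac{1}{81019}\right) - - \frac{107257}{80869} = - \frac{201981}{81019} + \frac{107257}{80869} = - \frac{7644146606}{6551925511} \approx -1.1667$)
$\sqrt{61289 + U{\left(Q{\left(- \frac{3}{21} \right)} \right)}} - P = \sqrt{61289 + 2 \cdot 22} - - \frac{7644146606}{6551925511} = \sqrt{61289 + 44} + \frac{7644146606}{6551925511} = \sqrt{61333} + \frac{7644146606}{6551925511} = \frac{7644146606}{6551925511} + \sqrt{61333}$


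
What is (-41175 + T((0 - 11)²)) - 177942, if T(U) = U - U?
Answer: -219117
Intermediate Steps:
T(U) = 0
(-41175 + T((0 - 11)²)) - 177942 = (-41175 + 0) - 177942 = -41175 - 177942 = -219117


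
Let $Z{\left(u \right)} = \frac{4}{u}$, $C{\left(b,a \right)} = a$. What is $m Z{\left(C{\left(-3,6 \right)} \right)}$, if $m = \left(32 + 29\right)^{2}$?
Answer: $\frac{7442}{3} \approx 2480.7$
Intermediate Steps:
$m = 3721$ ($m = 61^{2} = 3721$)
$m Z{\left(C{\left(-3,6 \right)} \right)} = 3721 \cdot \frac{4}{6} = 3721 \cdot 4 \cdot \frac{1}{6} = 3721 \cdot \frac{2}{3} = \frac{7442}{3}$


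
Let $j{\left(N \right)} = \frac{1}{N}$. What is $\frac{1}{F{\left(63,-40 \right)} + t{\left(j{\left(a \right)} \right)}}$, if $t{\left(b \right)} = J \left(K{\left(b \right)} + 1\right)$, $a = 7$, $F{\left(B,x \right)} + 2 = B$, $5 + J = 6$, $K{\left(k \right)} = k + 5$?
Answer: $\frac{7}{470} \approx 0.014894$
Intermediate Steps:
$K{\left(k \right)} = 5 + k$
$J = 1$ ($J = -5 + 6 = 1$)
$F{\left(B,x \right)} = -2 + B$
$t{\left(b \right)} = 6 + b$ ($t{\left(b \right)} = 1 \left(\left(5 + b\right) + 1\right) = 1 \left(6 + b\right) = 6 + b$)
$\frac{1}{F{\left(63,-40 \right)} + t{\left(j{\left(a \right)} \right)}} = \frac{1}{\left(-2 + 63\right) + \left(6 + \frac{1}{7}\right)} = \frac{1}{61 + \left(6 + \frac{1}{7}\right)} = \frac{1}{61 + \frac{43}{7}} = \frac{1}{\frac{470}{7}} = \frac{7}{470}$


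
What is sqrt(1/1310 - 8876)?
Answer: 3*I*sqrt(1692455810)/1310 ≈ 94.213*I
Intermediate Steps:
sqrt(1/1310 - 8876) = sqrt(-11627559/1310) = 3*I*sqrt(1692455810)/1310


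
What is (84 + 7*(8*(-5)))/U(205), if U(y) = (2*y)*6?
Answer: -49/615 ≈ -0.079675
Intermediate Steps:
U(y) = 12*y
(84 + 7*(8*(-5)))/U(205) = (84 + 7*(8*(-5)))/((12*205)) = (84 + 7*(-40))/2460 = (84 - 280)*(1/2460) = -196*1/2460 = -49/615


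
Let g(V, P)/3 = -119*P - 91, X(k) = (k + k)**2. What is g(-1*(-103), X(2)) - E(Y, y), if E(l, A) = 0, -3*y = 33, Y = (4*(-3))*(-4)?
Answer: -5985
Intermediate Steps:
Y = 48 (Y = -12*(-4) = 48)
y = -11 (y = -1/3*33 = -11)
X(k) = 4*k**2 (X(k) = (2*k)**2 = 4*k**2)
g(V, P) = -273 - 357*P (g(V, P) = 3*(-119*P - 91) = 3*(-91 - 119*P) = -273 - 357*P)
g(-1*(-103), X(2)) - E(Y, y) = (-273 - 1428*2**2) - 1*0 = (-273 - 1428*4) + 0 = (-273 - 357*16) + 0 = (-273 - 5712) + 0 = -5985 + 0 = -5985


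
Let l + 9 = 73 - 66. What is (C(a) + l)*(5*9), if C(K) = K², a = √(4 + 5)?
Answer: 315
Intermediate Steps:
a = 3 (a = √9 = 3)
l = -2 (l = -9 + (73 - 66) = -9 + 7 = -2)
(C(a) + l)*(5*9) = (3² - 2)*(5*9) = (9 - 2)*45 = 7*45 = 315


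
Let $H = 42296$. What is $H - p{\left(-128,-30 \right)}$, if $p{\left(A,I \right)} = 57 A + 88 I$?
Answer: $52232$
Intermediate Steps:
$H - p{\left(-128,-30 \right)} = 42296 - \left(57 \left(-128\right) + 88 \left(-30\right)\right) = 42296 - \left(-7296 - 2640\right) = 42296 - -9936 = 42296 + 9936 = 52232$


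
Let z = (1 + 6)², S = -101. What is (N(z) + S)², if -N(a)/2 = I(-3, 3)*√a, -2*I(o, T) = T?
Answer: 6400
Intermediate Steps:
I(o, T) = -T/2
z = 49 (z = 7² = 49)
N(a) = 3*√a (N(a) = -2*(-½*3)*√a = -(-3)*√a = 3*√a)
(N(z) + S)² = (3*√49 - 101)² = (3*7 - 101)² = (21 - 101)² = (-80)² = 6400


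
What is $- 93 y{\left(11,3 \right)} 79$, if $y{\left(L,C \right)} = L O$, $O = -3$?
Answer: $242451$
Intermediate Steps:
$y{\left(L,C \right)} = - 3 L$ ($y{\left(L,C \right)} = L \left(-3\right) = - 3 L$)
$- 93 y{\left(11,3 \right)} 79 = - 93 \left(\left(-3\right) 11\right) 79 = \left(-93\right) \left(-33\right) 79 = 3069 \cdot 79 = 242451$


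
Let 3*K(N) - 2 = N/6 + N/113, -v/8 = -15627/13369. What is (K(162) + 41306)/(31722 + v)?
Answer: 187248526837/143809371126 ≈ 1.3021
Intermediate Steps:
v = 125016/13369 (v = -(-125016)/13369 = -8*(-15627/13369) = 125016/13369 ≈ 9.3512)
K(N) = ⅔ + 119*N/2034 (K(N) = ⅔ + (N/6 + N/113)/3 = ⅔ + (119*N/678)/3 = ⅔ + 119*N/2034)
(K(162) + 41306)/(31722 + v) = ((⅔ + (119/2034)*162) + 41306)/(31722 + 125016/13369) = ((⅔ + 1071/113) + 41306)/(424216434/13369) = (3439/339 + 41306)*(13369/424216434) = (14006173/339)*(13369/424216434) = 187248526837/143809371126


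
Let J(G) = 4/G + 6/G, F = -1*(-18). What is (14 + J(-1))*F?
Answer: 72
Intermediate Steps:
F = 18
J(G) = 10/G
(14 + J(-1))*F = (14 + 10/(-1))*18 = (14 + 10*(-1))*18 = (14 - 10)*18 = 4*18 = 72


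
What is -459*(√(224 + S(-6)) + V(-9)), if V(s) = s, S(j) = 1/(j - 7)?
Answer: 4131 - 459*√37843/13 ≈ -2737.5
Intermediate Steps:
S(j) = 1/(-7 + j)
-459*(√(224 + S(-6)) + V(-9)) = -459*(√(224 + 1/(-7 - 6)) - 9) = -459*(√(224 + 1/(-13)) - 9) = -459*(√(224 - 1/13) - 9) = -459*(√(2911/13) - 9) = -459*(√37843/13 - 9) = -459*(-9 + √37843/13) = 4131 - 459*√37843/13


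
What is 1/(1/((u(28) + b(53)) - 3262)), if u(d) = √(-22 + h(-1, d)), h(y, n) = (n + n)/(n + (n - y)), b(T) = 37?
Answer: -3225 + I*√68286/57 ≈ -3225.0 + 4.5845*I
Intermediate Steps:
h(y, n) = 2*n/(-y + 2*n) (h(y, n) = (2*n)/(-y + 2*n) = 2*n/(-y + 2*n))
u(d) = √(-22 + 2*d/(1 + 2*d)) (u(d) = √(-22 + 2*d/(-1*(-1) + 2*d)) = √(-22 + 2*d/(1 + 2*d)))
1/(1/((u(28) + b(53)) - 3262)) = 1/(1/((√2*√((-11 - 21*28)/(1 + 2*28)) + 37) - 3262)) = 1/(1/((√2*√((-11 - 588)/(1 + 56)) + 37) - 3262)) = 1/(1/((√2*√(-599/57) + 37) - 3262)) = 1/(1/((√2*(I*√34143/57) + 37) - 3262)) = 1/(1/((I*√68286/57 + 37) - 3262)) = 1/(1/((37 + I*√68286/57) - 3262)) = 1/(1/(-3225 + I*√68286/57)) = -3225 + I*√68286/57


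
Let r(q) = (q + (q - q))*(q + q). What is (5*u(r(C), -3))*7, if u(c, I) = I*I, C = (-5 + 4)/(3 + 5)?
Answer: 315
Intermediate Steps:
C = -⅛ (C = -1/8 = -1*⅛ = -⅛ ≈ -0.12500)
r(q) = 2*q² (r(q) = (q + 0)*(2*q) = q*(2*q) = 2*q²)
u(c, I) = I²
(5*u(r(C), -3))*7 = (5*(-3)²)*7 = (5*9)*7 = 45*7 = 315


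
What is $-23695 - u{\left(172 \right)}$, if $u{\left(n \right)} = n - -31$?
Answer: $-23898$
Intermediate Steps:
$u{\left(n \right)} = 31 + n$ ($u{\left(n \right)} = n + 31 = 31 + n$)
$-23695 - u{\left(172 \right)} = -23695 - \left(31 + 172\right) = -23695 - 203 = -23898$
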